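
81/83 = 81/83 = 0.98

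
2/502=1/251 = 0.00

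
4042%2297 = 1745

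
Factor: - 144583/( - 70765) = 5^(-1 ) *14153^(  -  1 )*144583^1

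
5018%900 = 518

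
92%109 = 92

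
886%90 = 76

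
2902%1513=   1389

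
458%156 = 146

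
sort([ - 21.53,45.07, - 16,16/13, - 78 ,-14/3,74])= [ - 78, - 21.53, - 16, - 14/3, 16/13, 45.07,74]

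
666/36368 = 333/18184=0.02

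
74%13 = 9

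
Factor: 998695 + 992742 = 1991437 = 7^1*47^1*6053^1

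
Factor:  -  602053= - 19^1*31687^1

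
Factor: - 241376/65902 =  - 2^4*19^1* 83^( - 1) = - 304/83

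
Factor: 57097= 57097^1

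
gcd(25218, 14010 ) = 2802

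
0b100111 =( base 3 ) 1110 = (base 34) 15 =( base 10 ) 39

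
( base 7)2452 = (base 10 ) 919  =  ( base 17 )331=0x397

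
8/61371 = 8/61371 = 0.00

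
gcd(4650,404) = 2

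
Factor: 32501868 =2^2 * 3^1*7^1*386927^1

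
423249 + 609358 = 1032607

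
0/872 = 0 =0.00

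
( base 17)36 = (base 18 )33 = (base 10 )57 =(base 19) 30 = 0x39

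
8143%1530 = 493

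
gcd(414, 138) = 138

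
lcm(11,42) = 462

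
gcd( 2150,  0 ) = 2150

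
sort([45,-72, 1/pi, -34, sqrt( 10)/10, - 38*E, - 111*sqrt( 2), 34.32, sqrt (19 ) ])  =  [ - 111*sqrt(2), - 38* E, -72, - 34 , sqrt(10 ) /10,1/pi, sqrt(19),  34.32, 45 ]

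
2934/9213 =978/3071 = 0.32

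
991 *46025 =45610775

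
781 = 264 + 517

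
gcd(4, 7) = 1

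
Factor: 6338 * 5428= 2^3*23^1*59^1*3169^1  =  34402664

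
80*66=5280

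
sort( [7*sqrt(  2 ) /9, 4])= [7 * sqrt(2 ) /9 , 4 ]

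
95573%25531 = 18980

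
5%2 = 1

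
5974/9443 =5974/9443 = 0.63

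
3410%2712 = 698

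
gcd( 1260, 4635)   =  45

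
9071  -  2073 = 6998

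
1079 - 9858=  - 8779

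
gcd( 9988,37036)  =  4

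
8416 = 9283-867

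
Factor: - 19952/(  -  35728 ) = 7^( - 1 )*11^( - 1 )  *43^1 = 43/77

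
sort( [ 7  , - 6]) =[-6,  7]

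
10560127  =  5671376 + 4888751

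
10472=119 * 88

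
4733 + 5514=10247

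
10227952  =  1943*5264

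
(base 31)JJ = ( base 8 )1140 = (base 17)21D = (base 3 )211112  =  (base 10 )608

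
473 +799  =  1272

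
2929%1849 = 1080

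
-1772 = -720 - 1052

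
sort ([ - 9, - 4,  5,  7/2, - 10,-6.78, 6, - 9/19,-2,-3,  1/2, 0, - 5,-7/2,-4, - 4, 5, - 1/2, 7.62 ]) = [ - 10,- 9, - 6.78, - 5,- 4,  -  4, - 4, - 7/2, - 3, - 2, - 1/2, - 9/19, 0, 1/2, 7/2, 5, 5 , 6 , 7.62 ] 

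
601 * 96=57696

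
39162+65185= 104347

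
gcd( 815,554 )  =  1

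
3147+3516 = 6663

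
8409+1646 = 10055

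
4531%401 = 120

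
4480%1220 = 820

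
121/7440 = 121/7440= 0.02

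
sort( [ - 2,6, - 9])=[ - 9, - 2 , 6]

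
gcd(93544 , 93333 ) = 1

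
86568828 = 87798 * 986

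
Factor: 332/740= 83/185 =5^( -1 )*37^ ( - 1 ) * 83^1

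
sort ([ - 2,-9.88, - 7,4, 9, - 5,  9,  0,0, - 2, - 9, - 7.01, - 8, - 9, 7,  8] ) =[ - 9.88, - 9, - 9,  -  8, - 7.01, - 7, - 5, - 2, - 2, 0, 0, 4, 7,  8,9,9 ] 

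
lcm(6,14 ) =42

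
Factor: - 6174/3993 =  - 2^1*3^1 * 7^3*11^( - 3)= - 2058/1331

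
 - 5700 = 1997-7697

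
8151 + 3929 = 12080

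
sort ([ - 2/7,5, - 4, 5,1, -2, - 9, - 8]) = [ - 9, - 8,-4, - 2, - 2/7,1,5,5]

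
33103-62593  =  -29490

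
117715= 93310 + 24405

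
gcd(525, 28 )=7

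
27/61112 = 27/61112=0.00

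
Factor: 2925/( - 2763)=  - 5^2 * 13^1 * 307^( - 1)= - 325/307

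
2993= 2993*1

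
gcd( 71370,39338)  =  26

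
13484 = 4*3371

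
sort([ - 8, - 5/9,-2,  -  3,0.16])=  [ - 8, - 3, - 2,-5/9,0.16]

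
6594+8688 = 15282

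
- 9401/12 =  - 784 + 7/12 = - 783.42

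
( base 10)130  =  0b10000010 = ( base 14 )94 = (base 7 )244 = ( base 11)109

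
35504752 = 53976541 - 18471789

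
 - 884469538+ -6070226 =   -  890539764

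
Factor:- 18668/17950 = -26/25 =- 2^1*5^ ( - 2)*13^1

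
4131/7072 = 243/416 = 0.58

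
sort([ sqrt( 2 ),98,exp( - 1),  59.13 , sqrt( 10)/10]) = [sqrt(10)/10, exp( - 1 ), sqrt( 2) , 59.13 , 98]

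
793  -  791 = 2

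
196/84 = 7/3  =  2.33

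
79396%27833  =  23730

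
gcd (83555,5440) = 85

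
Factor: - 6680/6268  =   - 2^1*5^1*167^1*1567^(- 1) =-1670/1567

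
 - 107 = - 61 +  - 46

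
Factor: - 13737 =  - 3^1*19^1*241^1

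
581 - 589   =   - 8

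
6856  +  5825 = 12681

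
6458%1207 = 423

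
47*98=4606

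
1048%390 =268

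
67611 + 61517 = 129128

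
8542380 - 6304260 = 2238120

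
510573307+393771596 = 904344903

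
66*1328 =87648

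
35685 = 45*793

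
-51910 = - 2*25955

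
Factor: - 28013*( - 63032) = 1765715416  =  2^3*109^1*257^1 * 7879^1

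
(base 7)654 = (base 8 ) 515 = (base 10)333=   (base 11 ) 283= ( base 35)9I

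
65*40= 2600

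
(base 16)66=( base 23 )4a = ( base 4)1212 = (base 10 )102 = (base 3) 10210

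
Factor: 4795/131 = 5^1*7^1*131^(-1 )*137^1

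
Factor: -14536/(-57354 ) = 2^2*3^( - 1 )*11^( - 2)*23^1 = 92/363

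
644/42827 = 644/42827 = 0.02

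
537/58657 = 537/58657  =  0.01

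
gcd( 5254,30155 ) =37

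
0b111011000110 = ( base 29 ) 4ec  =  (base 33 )3FK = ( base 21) 8C2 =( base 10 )3782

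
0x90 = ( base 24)60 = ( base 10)144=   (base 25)5j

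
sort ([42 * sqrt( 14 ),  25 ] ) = [25 , 42*sqrt(14 ) ]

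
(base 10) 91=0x5B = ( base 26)3d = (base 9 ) 111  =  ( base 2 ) 1011011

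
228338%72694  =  10256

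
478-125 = 353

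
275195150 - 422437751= - 147242601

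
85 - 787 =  - 702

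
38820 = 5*7764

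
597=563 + 34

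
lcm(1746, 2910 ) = 8730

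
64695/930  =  69 + 35/62 =69.56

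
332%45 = 17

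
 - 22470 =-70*321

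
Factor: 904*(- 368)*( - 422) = 140387584  =  2^8*23^1*113^1 * 211^1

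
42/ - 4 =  - 21/2= -10.50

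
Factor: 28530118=2^1*823^1* 17333^1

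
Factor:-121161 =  -3^1*40387^1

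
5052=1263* 4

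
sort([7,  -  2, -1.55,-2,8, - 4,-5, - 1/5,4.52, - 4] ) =[-5, - 4, - 4, - 2, - 2,  -  1.55, - 1/5,4.52,7, 8] 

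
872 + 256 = 1128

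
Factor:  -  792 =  - 2^3*3^2*11^1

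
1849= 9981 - 8132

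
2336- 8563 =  - 6227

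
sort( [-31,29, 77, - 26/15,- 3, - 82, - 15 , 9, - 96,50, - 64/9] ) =[ - 96,-82, - 31,- 15, - 64/9  , - 3, - 26/15,9, 29,50,77 ]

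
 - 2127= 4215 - 6342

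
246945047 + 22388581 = 269333628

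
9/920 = 9/920 = 0.01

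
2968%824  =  496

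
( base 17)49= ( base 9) 85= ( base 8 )115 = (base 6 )205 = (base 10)77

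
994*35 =34790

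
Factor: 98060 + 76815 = 174875=5^3*1399^1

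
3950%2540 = 1410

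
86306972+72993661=159300633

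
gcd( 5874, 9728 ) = 2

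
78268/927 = 78268/927 = 84.43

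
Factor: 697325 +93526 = 3^1 * 239^1*1103^1 = 790851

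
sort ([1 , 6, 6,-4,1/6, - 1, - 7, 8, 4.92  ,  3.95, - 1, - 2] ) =[ - 7, - 4, - 2, - 1, - 1,1/6, 1, 3.95 , 4.92, 6,6, 8]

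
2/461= 2/461=   0.00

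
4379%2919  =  1460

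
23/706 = 23/706 =0.03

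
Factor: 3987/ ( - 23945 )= - 3^2*5^( - 1) *443^1*4789^( - 1 )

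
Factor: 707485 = 5^1 * 141497^1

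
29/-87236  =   - 1  +  87207/87236 = - 0.00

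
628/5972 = 157/1493 = 0.11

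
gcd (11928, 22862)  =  994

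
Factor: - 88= - 2^3*11^1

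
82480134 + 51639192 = 134119326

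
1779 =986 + 793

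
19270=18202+1068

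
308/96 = 3 + 5/24 = 3.21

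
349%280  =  69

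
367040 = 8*45880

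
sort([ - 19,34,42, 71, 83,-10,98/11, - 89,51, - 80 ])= [ - 89,-80,-19,- 10,  98/11,34,42,51,71,83 ] 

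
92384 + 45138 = 137522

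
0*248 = 0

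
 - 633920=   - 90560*7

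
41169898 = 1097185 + 40072713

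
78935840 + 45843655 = 124779495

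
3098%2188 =910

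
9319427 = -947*( - 9841)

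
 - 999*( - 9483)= 9473517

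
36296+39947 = 76243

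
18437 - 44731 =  - 26294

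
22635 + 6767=29402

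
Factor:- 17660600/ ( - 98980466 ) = 8830300/49490233= 2^2*5^2*13^(  -  1)*227^1*257^( - 1)*389^1*14813^ (- 1)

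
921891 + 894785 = 1816676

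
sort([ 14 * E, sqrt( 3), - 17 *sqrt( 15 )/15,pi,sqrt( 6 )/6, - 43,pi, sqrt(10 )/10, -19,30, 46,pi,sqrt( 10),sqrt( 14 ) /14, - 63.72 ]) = [ - 63.72, -43, - 19,  -  17*sqrt( 15 )/15,sqrt( 14 )/14,sqrt ( 10 )/10,  sqrt(6)/6, sqrt( 3), pi, pi,pi,sqrt( 10 ), 30,14*E, 46 ] 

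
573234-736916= -163682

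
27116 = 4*6779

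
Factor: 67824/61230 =72/65=2^3*3^2*5^( - 1 )*13^(-1)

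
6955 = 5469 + 1486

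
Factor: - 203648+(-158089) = -3^2*40193^1 = - 361737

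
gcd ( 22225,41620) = 5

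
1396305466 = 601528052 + 794777414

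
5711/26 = 5711/26 = 219.65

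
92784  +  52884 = 145668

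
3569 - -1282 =4851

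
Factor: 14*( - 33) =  - 2^1*3^1*7^1 *11^1 = -  462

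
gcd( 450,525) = 75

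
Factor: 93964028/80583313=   2^2 * 19^( - 1) *73^( - 1)*1019^1 * 23053^1 * 58099^(- 1 ) 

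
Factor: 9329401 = 61^1*152941^1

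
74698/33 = 2263  +  19/33 = 2263.58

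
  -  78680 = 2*( - 39340 )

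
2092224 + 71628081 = 73720305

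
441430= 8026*55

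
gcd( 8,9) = 1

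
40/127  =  40/127=0.31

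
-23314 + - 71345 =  - 94659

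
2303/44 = 52 + 15/44 = 52.34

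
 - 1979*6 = -11874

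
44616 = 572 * 78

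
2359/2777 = 2359/2777 = 0.85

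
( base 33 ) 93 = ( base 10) 300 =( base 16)12c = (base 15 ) 150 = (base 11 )253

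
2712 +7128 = 9840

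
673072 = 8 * 84134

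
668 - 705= - 37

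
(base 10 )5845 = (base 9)8014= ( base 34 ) 51V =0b1011011010101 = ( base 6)43021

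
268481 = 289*929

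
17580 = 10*1758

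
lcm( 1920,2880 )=5760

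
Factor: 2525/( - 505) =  - 5^1 = - 5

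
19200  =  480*40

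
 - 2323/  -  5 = 2323/5 = 464.60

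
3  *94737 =284211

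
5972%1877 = 341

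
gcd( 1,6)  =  1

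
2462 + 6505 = 8967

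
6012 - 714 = 5298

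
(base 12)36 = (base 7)60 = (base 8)52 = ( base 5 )132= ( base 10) 42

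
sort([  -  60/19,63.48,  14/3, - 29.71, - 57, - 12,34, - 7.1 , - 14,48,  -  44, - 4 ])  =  [-57, -44, - 29.71 ,  -  14, - 12, - 7.1,- 4,-60/19, 14/3, 34, 48,63.48] 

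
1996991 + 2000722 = 3997713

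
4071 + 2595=6666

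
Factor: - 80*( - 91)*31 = 2^4*5^1*7^1*13^1 * 31^1 =225680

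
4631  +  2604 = 7235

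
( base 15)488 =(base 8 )2004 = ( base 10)1028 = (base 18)332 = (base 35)TD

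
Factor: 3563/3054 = 7/6= 2^( - 1 ) * 3^( - 1 )*7^1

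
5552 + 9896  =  15448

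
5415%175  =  165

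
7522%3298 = 926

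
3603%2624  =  979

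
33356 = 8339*4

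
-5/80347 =  -  1  +  80342/80347 =-  0.00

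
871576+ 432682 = 1304258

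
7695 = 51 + 7644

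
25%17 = 8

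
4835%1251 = 1082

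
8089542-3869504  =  4220038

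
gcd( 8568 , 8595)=9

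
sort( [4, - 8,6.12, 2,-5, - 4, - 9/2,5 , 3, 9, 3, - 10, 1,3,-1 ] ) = [ - 10, - 8, - 5, - 9/2, - 4, - 1,1, 2,3, 3 , 3, 4, 5 , 6.12,9 ] 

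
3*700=2100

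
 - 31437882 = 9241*( - 3402)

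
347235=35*9921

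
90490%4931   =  1732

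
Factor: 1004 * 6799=6826196 = 2^2*13^1*251^1*523^1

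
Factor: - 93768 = -2^3*3^1*3907^1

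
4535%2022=491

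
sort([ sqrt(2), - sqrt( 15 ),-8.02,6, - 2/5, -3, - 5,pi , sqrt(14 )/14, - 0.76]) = [ - 8.02, - 5,  -  sqrt(15), - 3, - 0.76, - 2/5, sqrt( 14 )/14 , sqrt( 2),pi,6]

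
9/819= 1/91 =0.01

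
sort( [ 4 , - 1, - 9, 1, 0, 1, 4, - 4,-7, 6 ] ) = [ - 9, - 7, - 4, - 1, 0, 1, 1,4, 4,  6]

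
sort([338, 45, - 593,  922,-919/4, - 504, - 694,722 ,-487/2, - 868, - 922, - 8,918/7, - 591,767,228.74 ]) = [ - 922, - 868,  -  694, - 593, - 591,- 504, - 487/2, - 919/4,-8, 45, 918/7,228.74,338,722, 767,922] 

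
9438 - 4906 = 4532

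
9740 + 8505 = 18245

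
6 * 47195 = 283170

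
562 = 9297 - 8735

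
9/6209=9/6209 =0.00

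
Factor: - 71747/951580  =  -2^( - 2)*5^(-1 ) * 7^( - 2)*13^1*971^( - 1)*5519^1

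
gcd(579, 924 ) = 3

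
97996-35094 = 62902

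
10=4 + 6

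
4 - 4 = 0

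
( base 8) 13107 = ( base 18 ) HAF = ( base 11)4315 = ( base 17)12C8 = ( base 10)5703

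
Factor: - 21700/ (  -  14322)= 2^1*3^( - 1)*5^2 * 11^( - 1)=50/33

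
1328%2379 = 1328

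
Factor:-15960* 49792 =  - 2^10*3^1*5^1 * 7^1*19^1*389^1 = - 794680320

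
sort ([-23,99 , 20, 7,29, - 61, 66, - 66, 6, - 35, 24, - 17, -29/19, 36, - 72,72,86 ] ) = [ - 72, - 66, - 61, -35, - 23, - 17,-29/19,6,7,  20,24,29, 36, 66, 72, 86, 99]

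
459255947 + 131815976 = 591071923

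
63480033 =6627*9579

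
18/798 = 3/133 = 0.02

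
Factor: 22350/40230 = 3^( - 2) * 5^1 = 5/9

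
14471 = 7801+6670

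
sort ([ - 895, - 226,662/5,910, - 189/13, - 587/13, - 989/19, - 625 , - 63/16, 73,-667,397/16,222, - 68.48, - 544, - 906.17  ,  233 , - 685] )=[-906.17, - 895 , - 685 , - 667, - 625, - 544, - 226, - 68.48 , - 989/19, - 587/13, - 189/13, - 63/16, 397/16 , 73, 662/5, 222,233 , 910]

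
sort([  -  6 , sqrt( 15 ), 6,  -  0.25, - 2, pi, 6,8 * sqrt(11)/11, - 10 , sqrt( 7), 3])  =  [- 10, - 6 ,  -  2,-0.25, 8 * sqrt( 11) /11, sqrt( 7 ),3,pi,  sqrt( 15 ),6, 6 ]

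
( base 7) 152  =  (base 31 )2O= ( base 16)56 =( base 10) 86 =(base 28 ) 32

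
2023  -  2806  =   - 783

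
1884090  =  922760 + 961330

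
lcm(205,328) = 1640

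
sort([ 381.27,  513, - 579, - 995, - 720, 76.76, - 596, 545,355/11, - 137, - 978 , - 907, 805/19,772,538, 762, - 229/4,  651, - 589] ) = [-995, - 978, - 907, - 720, - 596, - 589, - 579 , - 137 , -229/4, 355/11,805/19,76.76,381.27  ,  513, 538,  545, 651,  762,772]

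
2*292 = 584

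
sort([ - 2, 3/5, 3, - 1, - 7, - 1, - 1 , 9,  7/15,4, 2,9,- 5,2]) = [ - 7, - 5, - 2, - 1, - 1,- 1, 7/15, 3/5,2, 2, 3, 4, 9, 9]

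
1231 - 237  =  994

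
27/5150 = 27/5150 = 0.01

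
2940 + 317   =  3257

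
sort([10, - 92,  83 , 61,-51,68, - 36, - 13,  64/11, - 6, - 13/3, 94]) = [ - 92, - 51, - 36 ,-13, - 6, - 13/3 , 64/11, 10,  61,68 , 83,94]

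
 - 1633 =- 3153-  - 1520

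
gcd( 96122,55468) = 2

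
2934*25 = 73350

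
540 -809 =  - 269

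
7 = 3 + 4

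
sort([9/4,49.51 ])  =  [ 9/4, 49.51 ]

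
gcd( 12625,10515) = 5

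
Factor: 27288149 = 7^2 * 59^1*9439^1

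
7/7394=7/7394 = 0.00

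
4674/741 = 82/13 = 6.31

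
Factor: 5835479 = 13^1*448883^1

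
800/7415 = 160/1483 = 0.11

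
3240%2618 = 622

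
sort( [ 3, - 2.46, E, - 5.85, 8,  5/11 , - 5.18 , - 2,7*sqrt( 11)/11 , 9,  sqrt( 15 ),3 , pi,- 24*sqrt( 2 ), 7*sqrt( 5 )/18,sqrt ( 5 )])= [ - 24*sqrt( 2) ,  -  5.85, -5.18, - 2.46,-2,5/11, 7*sqrt ( 5) /18,  7*sqrt(11 )/11,sqrt(5 ),E,  3,3 , pi,sqrt(15 ), 8, 9] 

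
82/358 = 41/179 = 0.23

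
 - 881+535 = -346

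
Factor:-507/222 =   -  169/74 = - 2^( - 1)*13^2*37^( - 1 )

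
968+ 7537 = 8505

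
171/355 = 171/355 = 0.48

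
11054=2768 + 8286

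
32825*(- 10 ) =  - 328250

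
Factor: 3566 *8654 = 2^2*1783^1*4327^1 = 30860164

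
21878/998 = 10939/499=21.92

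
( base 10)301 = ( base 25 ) C1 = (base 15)151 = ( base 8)455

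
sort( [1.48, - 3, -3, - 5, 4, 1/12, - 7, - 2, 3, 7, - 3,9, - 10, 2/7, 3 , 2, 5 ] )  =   [  -  10, - 7, - 5 , - 3, - 3 , - 3, - 2, 1/12,2/7, 1.48,  2, 3, 3, 4, 5, 7, 9]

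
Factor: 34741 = 7^2 * 709^1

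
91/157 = 91/157 = 0.58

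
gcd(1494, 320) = 2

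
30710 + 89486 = 120196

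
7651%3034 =1583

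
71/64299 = 71/64299 =0.00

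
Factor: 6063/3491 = 3^1*43^1*47^1*3491^(-1)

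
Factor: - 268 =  - 2^2*67^1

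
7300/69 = 105  +  55/69 = 105.80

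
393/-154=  - 393/154 =- 2.55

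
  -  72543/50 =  - 72543/50 = - 1450.86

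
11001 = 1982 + 9019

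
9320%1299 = 227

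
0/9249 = 0 = 0.00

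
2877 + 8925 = 11802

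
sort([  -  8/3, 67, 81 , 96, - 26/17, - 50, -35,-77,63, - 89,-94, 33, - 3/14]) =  [-94 , - 89, - 77, - 50,-35 ,- 8/3 , - 26/17, - 3/14, 33, 63,67,  81,  96 ] 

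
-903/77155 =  - 903/77155 = -  0.01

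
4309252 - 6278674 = - 1969422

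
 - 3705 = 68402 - 72107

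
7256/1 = 7256 = 7256.00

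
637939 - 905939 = -268000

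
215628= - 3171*( - 68 )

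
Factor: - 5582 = -2^1*2791^1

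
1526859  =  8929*171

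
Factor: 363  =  3^1*11^2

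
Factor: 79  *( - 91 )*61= - 438529=-  7^1*13^1*61^1*79^1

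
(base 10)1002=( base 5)13002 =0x3EA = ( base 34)tg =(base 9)1333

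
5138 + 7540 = 12678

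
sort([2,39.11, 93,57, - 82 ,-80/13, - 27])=[ - 82, - 27, - 80/13, 2, 39.11, 57,93 ]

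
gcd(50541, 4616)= 1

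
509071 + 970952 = 1480023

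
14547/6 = 2424 + 1/2 = 2424.50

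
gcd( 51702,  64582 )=14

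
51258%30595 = 20663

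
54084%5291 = 1174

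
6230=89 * 70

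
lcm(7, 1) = 7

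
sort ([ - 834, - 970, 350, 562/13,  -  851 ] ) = [ - 970, - 851, - 834, 562/13, 350] 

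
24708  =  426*58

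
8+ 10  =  18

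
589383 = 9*65487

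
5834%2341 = 1152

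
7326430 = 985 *7438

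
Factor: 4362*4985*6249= 135881817930 = 2^1*3^2*5^1*727^1*997^1*2083^1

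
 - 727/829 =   -  1 + 102/829 = - 0.88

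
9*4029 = 36261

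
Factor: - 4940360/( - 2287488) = 617545/285936=2^( - 4 )*3^( - 1 )*5^1*7^( - 1 )*23^(-1 )*37^(-1)*113^1*1093^1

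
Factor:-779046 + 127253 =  - 651793^1 = - 651793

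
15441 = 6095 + 9346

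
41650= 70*595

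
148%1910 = 148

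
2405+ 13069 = 15474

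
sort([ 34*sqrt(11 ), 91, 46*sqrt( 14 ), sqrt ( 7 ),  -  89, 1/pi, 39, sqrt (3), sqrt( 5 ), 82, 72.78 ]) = [ - 89, 1/pi, sqrt( 3), sqrt(5 ), sqrt( 7),39,72.78,82,91, 34*sqrt(11 ), 46*sqrt (14 )]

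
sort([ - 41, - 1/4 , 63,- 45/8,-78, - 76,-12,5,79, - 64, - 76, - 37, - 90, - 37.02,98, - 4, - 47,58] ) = [ - 90,  -  78,-76, - 76, - 64, - 47, - 41, - 37.02,-37, - 12, - 45/8, - 4 , - 1/4,5,  58,63,79, 98 ]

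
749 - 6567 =  -  5818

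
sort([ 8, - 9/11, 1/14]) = [ - 9/11, 1/14,8] 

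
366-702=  - 336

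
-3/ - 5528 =3/5528  =  0.00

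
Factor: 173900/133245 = 740/567 = 2^2*3^( - 4)*5^1*7^( - 1)*37^1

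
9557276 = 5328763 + 4228513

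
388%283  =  105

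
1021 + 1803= 2824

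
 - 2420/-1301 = 1+ 1119/1301 = 1.86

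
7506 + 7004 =14510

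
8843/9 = 8843/9 = 982.56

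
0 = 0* 36195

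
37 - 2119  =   - 2082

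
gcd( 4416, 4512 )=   96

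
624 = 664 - 40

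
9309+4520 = 13829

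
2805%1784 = 1021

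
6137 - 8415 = - 2278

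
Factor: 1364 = 2^2*11^1 * 31^1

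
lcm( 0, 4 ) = 0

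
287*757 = 217259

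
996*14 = 13944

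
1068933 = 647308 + 421625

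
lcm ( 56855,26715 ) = 2217345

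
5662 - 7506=-1844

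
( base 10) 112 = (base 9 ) 134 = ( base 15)77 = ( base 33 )3D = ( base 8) 160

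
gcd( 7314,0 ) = 7314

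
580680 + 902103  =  1482783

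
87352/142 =43676/71 = 615.15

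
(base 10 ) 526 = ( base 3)201111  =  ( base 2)1000001110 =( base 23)mk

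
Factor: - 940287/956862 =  - 2^( - 1)*3^( - 1)  *53^( - 1 )*59^(  -  1)*103^1*179^1 = - 18437/18762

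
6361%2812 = 737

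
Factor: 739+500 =1239 = 3^1* 7^1*59^1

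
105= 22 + 83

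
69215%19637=10304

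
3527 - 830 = 2697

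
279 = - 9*(-31 )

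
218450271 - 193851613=24598658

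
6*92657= 555942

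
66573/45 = 1479+2/5 = 1479.40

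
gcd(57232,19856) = 1168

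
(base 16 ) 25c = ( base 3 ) 211101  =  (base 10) 604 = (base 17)219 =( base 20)1A4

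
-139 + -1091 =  - 1230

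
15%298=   15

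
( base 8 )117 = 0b1001111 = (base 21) 3G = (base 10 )79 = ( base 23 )3a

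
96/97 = 96/97 = 0.99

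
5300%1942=1416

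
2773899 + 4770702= 7544601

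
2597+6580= 9177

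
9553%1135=473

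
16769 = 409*41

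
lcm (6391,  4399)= 338723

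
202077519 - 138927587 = 63149932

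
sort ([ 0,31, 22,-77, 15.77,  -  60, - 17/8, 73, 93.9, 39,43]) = [ - 77, - 60,  -  17/8,0, 15.77,22, 31,39,43,73,93.9]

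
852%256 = 84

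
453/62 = 453/62 = 7.31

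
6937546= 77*90098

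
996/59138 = 498/29569 = 0.02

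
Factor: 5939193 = 3^1*13^1*152287^1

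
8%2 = 0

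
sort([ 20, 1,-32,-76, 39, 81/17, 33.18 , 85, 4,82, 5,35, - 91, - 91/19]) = [  -  91, - 76,-32, - 91/19,1,4, 81/17, 5,20,33.18, 35,39, 82, 85 ]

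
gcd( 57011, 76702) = 1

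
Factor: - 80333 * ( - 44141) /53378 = 2^ (  -  1 )*11^1 *13^( - 1 ) * 37^1* 67^1 * 109^1*1193^1*2053^(-1 ) =3545978953/53378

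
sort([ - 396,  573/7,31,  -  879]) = [ -879, - 396, 31,573/7 ]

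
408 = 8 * 51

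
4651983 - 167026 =4484957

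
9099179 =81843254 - 72744075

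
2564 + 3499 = 6063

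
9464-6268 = 3196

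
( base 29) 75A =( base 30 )6LC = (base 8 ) 13632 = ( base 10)6042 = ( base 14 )22B8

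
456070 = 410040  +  46030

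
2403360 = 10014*240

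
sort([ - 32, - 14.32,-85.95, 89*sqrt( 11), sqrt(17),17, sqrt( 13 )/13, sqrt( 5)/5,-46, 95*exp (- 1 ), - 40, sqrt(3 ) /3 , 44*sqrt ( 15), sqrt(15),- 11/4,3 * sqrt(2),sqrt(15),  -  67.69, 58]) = [  -  85.95,-67.69,-46,-40, - 32, - 14.32,- 11/4,sqrt(13) /13, sqrt( 5)/5,  sqrt(3)/3, sqrt(15), sqrt(15), sqrt(17), 3*sqrt( 2 ), 17,95 * exp( - 1),58, 44 * sqrt(15 ), 89*sqrt( 11)]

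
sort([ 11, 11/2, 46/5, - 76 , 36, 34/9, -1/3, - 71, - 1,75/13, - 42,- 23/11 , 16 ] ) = [- 76, - 71, - 42, - 23/11,-1, -1/3 , 34/9, 11/2, 75/13, 46/5,11, 16, 36 ] 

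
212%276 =212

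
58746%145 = 21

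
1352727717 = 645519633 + 707208084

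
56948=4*14237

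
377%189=188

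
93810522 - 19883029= 73927493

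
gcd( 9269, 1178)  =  31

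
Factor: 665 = 5^1*7^1*19^1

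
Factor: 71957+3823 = 2^2*3^2*5^1  *421^1 = 75780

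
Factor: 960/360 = 8/3 = 2^3 * 3^(-1 ) 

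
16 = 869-853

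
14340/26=7170/13 = 551.54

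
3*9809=29427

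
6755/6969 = 6755/6969 = 0.97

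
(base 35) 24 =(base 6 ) 202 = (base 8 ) 112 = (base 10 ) 74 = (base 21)3B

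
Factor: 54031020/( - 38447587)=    - 2^2*3^1*5^1 *59^1*15263^1*38447587^(- 1 ) 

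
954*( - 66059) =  - 63020286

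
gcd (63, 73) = 1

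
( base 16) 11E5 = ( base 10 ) 4581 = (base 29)5CS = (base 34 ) 3WP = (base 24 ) 7ML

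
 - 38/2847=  - 38/2847 = - 0.01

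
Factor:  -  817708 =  - 2^2*204427^1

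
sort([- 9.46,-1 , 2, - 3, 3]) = [ - 9.46, - 3, - 1, 2 , 3]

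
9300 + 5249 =14549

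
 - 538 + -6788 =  - 7326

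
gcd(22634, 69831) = 1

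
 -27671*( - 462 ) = 12784002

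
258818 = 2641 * 98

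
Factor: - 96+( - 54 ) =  - 150 = - 2^1*3^1*5^2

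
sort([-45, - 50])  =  [-50, - 45]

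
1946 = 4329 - 2383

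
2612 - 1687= 925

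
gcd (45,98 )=1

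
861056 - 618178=242878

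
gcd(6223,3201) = 1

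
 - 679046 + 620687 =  -58359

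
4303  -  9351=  - 5048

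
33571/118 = 569/2 = 284.50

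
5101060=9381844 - 4280784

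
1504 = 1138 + 366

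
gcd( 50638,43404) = 7234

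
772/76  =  193/19 =10.16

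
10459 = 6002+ 4457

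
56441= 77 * 733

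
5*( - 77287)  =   - 386435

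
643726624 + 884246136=1527972760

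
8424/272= 1053/34 =30.97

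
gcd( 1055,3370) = 5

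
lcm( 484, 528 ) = 5808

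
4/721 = 4/721 = 0.01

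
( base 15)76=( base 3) 11010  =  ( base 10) 111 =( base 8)157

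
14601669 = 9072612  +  5529057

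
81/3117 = 27/1039 = 0.03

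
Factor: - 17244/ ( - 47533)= 2^2*3^2 * 479^1*47533^( - 1)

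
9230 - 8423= 807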